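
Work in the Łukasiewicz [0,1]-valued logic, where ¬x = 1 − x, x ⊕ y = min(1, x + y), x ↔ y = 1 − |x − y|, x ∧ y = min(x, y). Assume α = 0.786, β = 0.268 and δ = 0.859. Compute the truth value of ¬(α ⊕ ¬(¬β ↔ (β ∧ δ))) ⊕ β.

¬β = 1 − 0.268 = 0.732
β ∧ δ = min(0.268, 0.859) = 0.268
¬β ↔ (β ∧ δ) = 1 − |0.732 − 0.268| = 1 − 0.464 = 0.536
¬(¬β ↔ (β ∧ δ)) = 1 − 0.536 = 0.464
α ⊕ ¬(¬β ↔ (β ∧ δ)) = min(1, 0.786 + 0.464) = min(1, 1.250) = 1.000
¬(α ⊕ ¬(¬β ↔ (β ∧ δ))) = 1 − 1.000 = 0.000
¬(α ⊕ ¬(¬β ↔ (β ∧ δ))) ⊕ β = min(1, 0.000 + 0.268) = min(1, 0.268) = 0.268

0.268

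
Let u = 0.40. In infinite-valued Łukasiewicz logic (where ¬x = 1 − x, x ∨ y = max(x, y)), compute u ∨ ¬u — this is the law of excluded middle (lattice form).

¬u = 1 − 0.40 = 0.60
u ∨ ¬u = max(0.40, 0.60) = 0.60
(The value 0.60 < 1 shows this instance is not satisfied; not a Ł∞-tautology — its value is max(a, 1−a).)

0.60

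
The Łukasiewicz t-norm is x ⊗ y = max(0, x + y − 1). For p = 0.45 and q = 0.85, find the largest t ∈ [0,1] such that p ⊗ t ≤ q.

The residuum of the Łukasiewicz t-norm gives the supremum: min(1, 1 − 0.45 + 0.85).
1 − 0.45 + 0.85 = 1.40, so t = min(1, 1.40) = 1.00.
Check: 0.45 ⊗ 1.00 = max(0, 0.45) = 0.45 ≤ 0.85.

1.00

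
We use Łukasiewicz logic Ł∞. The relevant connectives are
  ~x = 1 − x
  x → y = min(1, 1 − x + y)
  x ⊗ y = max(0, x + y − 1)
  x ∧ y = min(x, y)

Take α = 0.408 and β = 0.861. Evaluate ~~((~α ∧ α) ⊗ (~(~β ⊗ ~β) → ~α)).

0.000

~α = 1 − 0.408 = 0.592
~α ∧ α = min(0.592, 0.408) = 0.408
~β = 1 − 0.861 = 0.139
~β ⊗ ~β = max(0, 0.139 + 0.139 − 1) = max(0, -0.722) = 0.000
~(~β ⊗ ~β) = 1 − 0.000 = 1.000
~(~β ⊗ ~β) → ~α = min(1, 1 − 1.000 + 0.592) = min(1, 0.592) = 0.592
(~α ∧ α) ⊗ (~(~β ⊗ ~β) → ~α) = max(0, 0.408 + 0.592 − 1) = max(0, 0.000) = 0.000
~((~α ∧ α) ⊗ (~(~β ⊗ ~β) → ~α)) = 1 − 0.000 = 1.000
~~((~α ∧ α) ⊗ (~(~β ⊗ ~β) → ~α)) = 1 − 1.000 = 0.000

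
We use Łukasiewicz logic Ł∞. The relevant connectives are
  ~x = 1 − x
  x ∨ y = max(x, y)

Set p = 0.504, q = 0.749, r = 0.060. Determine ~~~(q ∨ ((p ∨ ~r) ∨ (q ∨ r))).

~r = 1 − 0.060 = 0.940
p ∨ ~r = max(0.504, 0.940) = 0.940
q ∨ r = max(0.749, 0.060) = 0.749
(p ∨ ~r) ∨ (q ∨ r) = max(0.940, 0.749) = 0.940
q ∨ ((p ∨ ~r) ∨ (q ∨ r)) = max(0.749, 0.940) = 0.940
~(q ∨ ((p ∨ ~r) ∨ (q ∨ r))) = 1 − 0.940 = 0.060
~~(q ∨ ((p ∨ ~r) ∨ (q ∨ r))) = 1 − 0.060 = 0.940
~~~(q ∨ ((p ∨ ~r) ∨ (q ∨ r))) = 1 − 0.940 = 0.060

0.060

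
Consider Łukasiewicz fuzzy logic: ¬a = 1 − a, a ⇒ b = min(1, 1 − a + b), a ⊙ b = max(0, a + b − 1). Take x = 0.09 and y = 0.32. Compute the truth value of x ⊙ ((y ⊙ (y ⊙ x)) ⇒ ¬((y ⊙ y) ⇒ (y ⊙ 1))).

y ⊙ x = max(0, 0.32 + 0.09 − 1) = max(0, -0.59) = 0.00
y ⊙ (y ⊙ x) = max(0, 0.32 + 0.00 − 1) = max(0, -0.68) = 0.00
y ⊙ y = max(0, 0.32 + 0.32 − 1) = max(0, -0.36) = 0.00
y ⊙ 1 = max(0, 0.32 + 1.00 − 1) = max(0, 0.32) = 0.32
(y ⊙ y) ⇒ (y ⊙ 1) = min(1, 1 − 0.00 + 0.32) = min(1, 1.32) = 1.00
¬((y ⊙ y) ⇒ (y ⊙ 1)) = 1 − 1.00 = 0.00
(y ⊙ (y ⊙ x)) ⇒ ¬((y ⊙ y) ⇒ (y ⊙ 1)) = min(1, 1 − 0.00 + 0.00) = min(1, 1.00) = 1.00
x ⊙ ((y ⊙ (y ⊙ x)) ⇒ ¬((y ⊙ y) ⇒ (y ⊙ 1))) = max(0, 0.09 + 1.00 − 1) = max(0, 0.09) = 0.09

0.09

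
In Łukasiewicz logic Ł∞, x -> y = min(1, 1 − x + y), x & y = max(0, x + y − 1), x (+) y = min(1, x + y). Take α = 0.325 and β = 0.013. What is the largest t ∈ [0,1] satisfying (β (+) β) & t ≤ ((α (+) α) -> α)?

1.000

β (+) β = min(1, 0.013 + 0.013) = min(1, 0.026) = 0.026
So the left factor is β (+) β = 0.026.
α (+) α = min(1, 0.325 + 0.325) = min(1, 0.650) = 0.650
(α (+) α) -> α = min(1, 1 − 0.650 + 0.325) = min(1, 0.675) = 0.675
So the right-hand bound is (α (+) α) -> α = 0.675.
The residuum of the Łukasiewicz t-norm gives the supremum: min(1, 1 − 0.026 + 0.675).
1 − 0.026 + 0.675 = 1.649, so t = min(1, 1.649) = 1.000.
Check: 0.026 & 1.000 = max(0, 0.026) = 0.026 ≤ 0.675.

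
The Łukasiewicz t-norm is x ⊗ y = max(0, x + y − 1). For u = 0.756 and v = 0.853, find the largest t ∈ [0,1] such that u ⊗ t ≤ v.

The residuum of the Łukasiewicz t-norm gives the supremum: min(1, 1 − 0.756 + 0.853).
1 − 0.756 + 0.853 = 1.097, so t = min(1, 1.097) = 1.000.
Check: 0.756 ⊗ 1.000 = max(0, 0.756) = 0.756 ≤ 0.853.

1.000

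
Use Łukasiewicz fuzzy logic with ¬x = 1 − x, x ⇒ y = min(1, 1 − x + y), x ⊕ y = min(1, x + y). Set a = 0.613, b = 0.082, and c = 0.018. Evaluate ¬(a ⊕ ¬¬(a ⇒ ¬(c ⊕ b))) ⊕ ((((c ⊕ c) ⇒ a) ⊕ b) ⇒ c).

c ⊕ b = min(1, 0.018 + 0.082) = min(1, 0.100) = 0.100
¬(c ⊕ b) = 1 − 0.100 = 0.900
a ⇒ ¬(c ⊕ b) = min(1, 1 − 0.613 + 0.900) = min(1, 1.287) = 1.000
¬(a ⇒ ¬(c ⊕ b)) = 1 − 1.000 = 0.000
¬¬(a ⇒ ¬(c ⊕ b)) = 1 − 0.000 = 1.000
a ⊕ ¬¬(a ⇒ ¬(c ⊕ b)) = min(1, 0.613 + 1.000) = min(1, 1.613) = 1.000
¬(a ⊕ ¬¬(a ⇒ ¬(c ⊕ b))) = 1 − 1.000 = 0.000
c ⊕ c = min(1, 0.018 + 0.018) = min(1, 0.036) = 0.036
(c ⊕ c) ⇒ a = min(1, 1 − 0.036 + 0.613) = min(1, 1.577) = 1.000
((c ⊕ c) ⇒ a) ⊕ b = min(1, 1.000 + 0.082) = min(1, 1.082) = 1.000
(((c ⊕ c) ⇒ a) ⊕ b) ⇒ c = min(1, 1 − 1.000 + 0.018) = min(1, 0.018) = 0.018
¬(a ⊕ ¬¬(a ⇒ ¬(c ⊕ b))) ⊕ ((((c ⊕ c) ⇒ a) ⊕ b) ⇒ c) = min(1, 0.000 + 0.018) = min(1, 0.018) = 0.018

0.018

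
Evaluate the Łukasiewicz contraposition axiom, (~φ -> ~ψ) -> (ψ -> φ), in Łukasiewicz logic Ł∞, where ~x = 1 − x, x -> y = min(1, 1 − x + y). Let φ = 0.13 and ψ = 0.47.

~φ = 1 − 0.13 = 0.87
~ψ = 1 − 0.47 = 0.53
~φ -> ~ψ = min(1, 1 − 0.87 + 0.53) = min(1, 0.66) = 0.66
ψ -> φ = min(1, 1 − 0.47 + 0.13) = min(1, 0.66) = 0.66
(~φ -> ~ψ) -> (ψ -> φ) = min(1, 1 − 0.66 + 0.66) = min(1, 1.00) = 1.00
(As expected: an axiom of Ł∞, always 1.)

1.00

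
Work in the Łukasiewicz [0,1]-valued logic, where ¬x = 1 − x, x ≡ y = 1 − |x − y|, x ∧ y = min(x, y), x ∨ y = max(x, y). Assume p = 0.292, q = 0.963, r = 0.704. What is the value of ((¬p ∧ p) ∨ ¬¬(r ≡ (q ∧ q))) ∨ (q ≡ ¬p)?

0.745

¬p = 1 − 0.292 = 0.708
¬p ∧ p = min(0.708, 0.292) = 0.292
q ∧ q = min(0.963, 0.963) = 0.963
r ≡ (q ∧ q) = 1 − |0.704 − 0.963| = 1 − 0.259 = 0.741
¬(r ≡ (q ∧ q)) = 1 − 0.741 = 0.259
¬¬(r ≡ (q ∧ q)) = 1 − 0.259 = 0.741
(¬p ∧ p) ∨ ¬¬(r ≡ (q ∧ q)) = max(0.292, 0.741) = 0.741
q ≡ ¬p = 1 − |0.963 − 0.708| = 1 − 0.255 = 0.745
((¬p ∧ p) ∨ ¬¬(r ≡ (q ∧ q))) ∨ (q ≡ ¬p) = max(0.741, 0.745) = 0.745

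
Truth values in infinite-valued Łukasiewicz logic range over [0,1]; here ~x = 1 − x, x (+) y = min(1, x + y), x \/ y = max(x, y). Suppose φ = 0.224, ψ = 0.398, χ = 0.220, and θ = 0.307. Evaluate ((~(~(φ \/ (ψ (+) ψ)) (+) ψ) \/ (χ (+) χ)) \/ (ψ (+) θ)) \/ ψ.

ψ (+) ψ = min(1, 0.398 + 0.398) = min(1, 0.796) = 0.796
φ \/ (ψ (+) ψ) = max(0.224, 0.796) = 0.796
~(φ \/ (ψ (+) ψ)) = 1 − 0.796 = 0.204
~(φ \/ (ψ (+) ψ)) (+) ψ = min(1, 0.204 + 0.398) = min(1, 0.602) = 0.602
~(~(φ \/ (ψ (+) ψ)) (+) ψ) = 1 − 0.602 = 0.398
χ (+) χ = min(1, 0.220 + 0.220) = min(1, 0.440) = 0.440
~(~(φ \/ (ψ (+) ψ)) (+) ψ) \/ (χ (+) χ) = max(0.398, 0.440) = 0.440
ψ (+) θ = min(1, 0.398 + 0.307) = min(1, 0.705) = 0.705
(~(~(φ \/ (ψ (+) ψ)) (+) ψ) \/ (χ (+) χ)) \/ (ψ (+) θ) = max(0.440, 0.705) = 0.705
((~(~(φ \/ (ψ (+) ψ)) (+) ψ) \/ (χ (+) χ)) \/ (ψ (+) θ)) \/ ψ = max(0.705, 0.398) = 0.705

0.705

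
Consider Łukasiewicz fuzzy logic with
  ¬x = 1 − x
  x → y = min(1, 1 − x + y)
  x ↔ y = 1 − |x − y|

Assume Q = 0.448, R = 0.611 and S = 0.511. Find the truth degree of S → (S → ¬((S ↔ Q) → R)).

S ↔ Q = 1 − |0.511 − 0.448| = 1 − 0.063 = 0.937
(S ↔ Q) → R = min(1, 1 − 0.937 + 0.611) = min(1, 0.674) = 0.674
¬((S ↔ Q) → R) = 1 − 0.674 = 0.326
S → ¬((S ↔ Q) → R) = min(1, 1 − 0.511 + 0.326) = min(1, 0.815) = 0.815
S → (S → ¬((S ↔ Q) → R)) = min(1, 1 − 0.511 + 0.815) = min(1, 1.304) = 1.000

1.000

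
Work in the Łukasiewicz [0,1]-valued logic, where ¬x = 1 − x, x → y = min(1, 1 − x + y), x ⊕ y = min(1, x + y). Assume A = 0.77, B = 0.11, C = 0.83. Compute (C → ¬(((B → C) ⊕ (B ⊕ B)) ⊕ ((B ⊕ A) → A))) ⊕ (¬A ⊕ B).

0.51

B → C = min(1, 1 − 0.11 + 0.83) = min(1, 1.72) = 1.00
B ⊕ B = min(1, 0.11 + 0.11) = min(1, 0.22) = 0.22
(B → C) ⊕ (B ⊕ B) = min(1, 1.00 + 0.22) = min(1, 1.22) = 1.00
B ⊕ A = min(1, 0.11 + 0.77) = min(1, 0.88) = 0.88
(B ⊕ A) → A = min(1, 1 − 0.88 + 0.77) = min(1, 0.89) = 0.89
((B → C) ⊕ (B ⊕ B)) ⊕ ((B ⊕ A) → A) = min(1, 1.00 + 0.89) = min(1, 1.89) = 1.00
¬(((B → C) ⊕ (B ⊕ B)) ⊕ ((B ⊕ A) → A)) = 1 − 1.00 = 0.00
C → ¬(((B → C) ⊕ (B ⊕ B)) ⊕ ((B ⊕ A) → A)) = min(1, 1 − 0.83 + 0.00) = min(1, 0.17) = 0.17
¬A = 1 − 0.77 = 0.23
¬A ⊕ B = min(1, 0.23 + 0.11) = min(1, 0.34) = 0.34
(C → ¬(((B → C) ⊕ (B ⊕ B)) ⊕ ((B ⊕ A) → A))) ⊕ (¬A ⊕ B) = min(1, 0.17 + 0.34) = min(1, 0.51) = 0.51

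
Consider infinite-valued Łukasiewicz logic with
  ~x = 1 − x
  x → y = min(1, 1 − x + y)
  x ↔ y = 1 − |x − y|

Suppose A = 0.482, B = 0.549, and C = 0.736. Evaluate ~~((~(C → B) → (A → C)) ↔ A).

0.482

C → B = min(1, 1 − 0.736 + 0.549) = min(1, 0.813) = 0.813
~(C → B) = 1 − 0.813 = 0.187
A → C = min(1, 1 − 0.482 + 0.736) = min(1, 1.254) = 1.000
~(C → B) → (A → C) = min(1, 1 − 0.187 + 1.000) = min(1, 1.813) = 1.000
(~(C → B) → (A → C)) ↔ A = 1 − |1.000 − 0.482| = 1 − 0.518 = 0.482
~((~(C → B) → (A → C)) ↔ A) = 1 − 0.482 = 0.518
~~((~(C → B) → (A → C)) ↔ A) = 1 − 0.518 = 0.482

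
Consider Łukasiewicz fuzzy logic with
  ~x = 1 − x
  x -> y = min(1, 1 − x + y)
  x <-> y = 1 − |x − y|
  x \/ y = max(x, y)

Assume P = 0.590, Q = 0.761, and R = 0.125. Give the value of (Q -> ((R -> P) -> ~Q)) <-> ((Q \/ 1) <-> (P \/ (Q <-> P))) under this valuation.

R -> P = min(1, 1 − 0.125 + 0.590) = min(1, 1.465) = 1.000
~Q = 1 − 0.761 = 0.239
(R -> P) -> ~Q = min(1, 1 − 1.000 + 0.239) = min(1, 0.239) = 0.239
Q -> ((R -> P) -> ~Q) = min(1, 1 − 0.761 + 0.239) = min(1, 0.478) = 0.478
Q \/ 1 = max(0.761, 1.000) = 1.000
Q <-> P = 1 − |0.761 − 0.590| = 1 − 0.171 = 0.829
P \/ (Q <-> P) = max(0.590, 0.829) = 0.829
(Q \/ 1) <-> (P \/ (Q <-> P)) = 1 − |1.000 − 0.829| = 1 − 0.171 = 0.829
(Q -> ((R -> P) -> ~Q)) <-> ((Q \/ 1) <-> (P \/ (Q <-> P))) = 1 − |0.478 − 0.829| = 1 − 0.351 = 0.649

0.649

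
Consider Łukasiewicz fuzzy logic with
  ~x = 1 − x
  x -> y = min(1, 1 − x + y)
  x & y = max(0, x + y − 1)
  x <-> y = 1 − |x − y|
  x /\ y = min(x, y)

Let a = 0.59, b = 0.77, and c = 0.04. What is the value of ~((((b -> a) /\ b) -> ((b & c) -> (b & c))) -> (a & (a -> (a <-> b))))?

b -> a = min(1, 1 − 0.77 + 0.59) = min(1, 0.82) = 0.82
(b -> a) /\ b = min(0.82, 0.77) = 0.77
b & c = max(0, 0.77 + 0.04 − 1) = max(0, -0.19) = 0.00
(b & c) -> (b & c) = min(1, 1 − 0.00 + 0.00) = min(1, 1.00) = 1.00
((b -> a) /\ b) -> ((b & c) -> (b & c)) = min(1, 1 − 0.77 + 1.00) = min(1, 1.23) = 1.00
a <-> b = 1 − |0.59 − 0.77| = 1 − 0.18 = 0.82
a -> (a <-> b) = min(1, 1 − 0.59 + 0.82) = min(1, 1.23) = 1.00
a & (a -> (a <-> b)) = max(0, 0.59 + 1.00 − 1) = max(0, 0.59) = 0.59
(((b -> a) /\ b) -> ((b & c) -> (b & c))) -> (a & (a -> (a <-> b))) = min(1, 1 − 1.00 + 0.59) = min(1, 0.59) = 0.59
~((((b -> a) /\ b) -> ((b & c) -> (b & c))) -> (a & (a -> (a <-> b)))) = 1 − 0.59 = 0.41

0.41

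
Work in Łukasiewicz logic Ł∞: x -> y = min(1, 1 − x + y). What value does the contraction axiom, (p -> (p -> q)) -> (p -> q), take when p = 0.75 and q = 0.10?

0.75

p -> q = min(1, 1 − 0.75 + 0.10) = min(1, 0.35) = 0.35
p -> (p -> q) = min(1, 1 − 0.75 + 0.35) = min(1, 0.60) = 0.60
(p -> (p -> q)) -> (p -> q) = min(1, 1 − 0.60 + 0.35) = min(1, 0.75) = 0.75
(The value 0.75 < 1 shows this instance is not satisfied; fails in Ł∞ (the t-norm is not idempotent).)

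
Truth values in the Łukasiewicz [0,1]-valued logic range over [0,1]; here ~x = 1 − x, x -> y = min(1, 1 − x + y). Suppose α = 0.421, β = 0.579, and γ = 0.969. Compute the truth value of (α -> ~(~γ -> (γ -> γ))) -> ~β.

0.842

~γ = 1 − 0.969 = 0.031
γ -> γ = min(1, 1 − 0.969 + 0.969) = min(1, 1.000) = 1.000
~γ -> (γ -> γ) = min(1, 1 − 0.031 + 1.000) = min(1, 1.969) = 1.000
~(~γ -> (γ -> γ)) = 1 − 1.000 = 0.000
α -> ~(~γ -> (γ -> γ)) = min(1, 1 − 0.421 + 0.000) = min(1, 0.579) = 0.579
~β = 1 − 0.579 = 0.421
(α -> ~(~γ -> (γ -> γ))) -> ~β = min(1, 1 − 0.579 + 0.421) = min(1, 0.842) = 0.842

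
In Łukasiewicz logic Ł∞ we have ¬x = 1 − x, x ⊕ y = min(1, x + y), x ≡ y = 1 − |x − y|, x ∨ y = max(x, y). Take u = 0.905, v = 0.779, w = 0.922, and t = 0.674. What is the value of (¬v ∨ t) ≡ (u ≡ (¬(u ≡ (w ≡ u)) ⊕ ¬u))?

0.594

¬v = 1 − 0.779 = 0.221
¬v ∨ t = max(0.221, 0.674) = 0.674
w ≡ u = 1 − |0.922 − 0.905| = 1 − 0.017 = 0.983
u ≡ (w ≡ u) = 1 − |0.905 − 0.983| = 1 − 0.078 = 0.922
¬(u ≡ (w ≡ u)) = 1 − 0.922 = 0.078
¬u = 1 − 0.905 = 0.095
¬(u ≡ (w ≡ u)) ⊕ ¬u = min(1, 0.078 + 0.095) = min(1, 0.173) = 0.173
u ≡ (¬(u ≡ (w ≡ u)) ⊕ ¬u) = 1 − |0.905 − 0.173| = 1 − 0.732 = 0.268
(¬v ∨ t) ≡ (u ≡ (¬(u ≡ (w ≡ u)) ⊕ ¬u)) = 1 − |0.674 − 0.268| = 1 − 0.406 = 0.594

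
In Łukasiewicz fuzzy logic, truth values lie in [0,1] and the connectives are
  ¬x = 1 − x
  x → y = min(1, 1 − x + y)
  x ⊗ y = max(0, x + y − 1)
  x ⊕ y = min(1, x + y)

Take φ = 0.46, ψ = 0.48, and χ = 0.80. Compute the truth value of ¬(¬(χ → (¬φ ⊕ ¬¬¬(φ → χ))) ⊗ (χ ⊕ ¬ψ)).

0.74

¬φ = 1 − 0.46 = 0.54
φ → χ = min(1, 1 − 0.46 + 0.80) = min(1, 1.34) = 1.00
¬(φ → χ) = 1 − 1.00 = 0.00
¬¬(φ → χ) = 1 − 0.00 = 1.00
¬¬¬(φ → χ) = 1 − 1.00 = 0.00
¬φ ⊕ ¬¬¬(φ → χ) = min(1, 0.54 + 0.00) = min(1, 0.54) = 0.54
χ → (¬φ ⊕ ¬¬¬(φ → χ)) = min(1, 1 − 0.80 + 0.54) = min(1, 0.74) = 0.74
¬(χ → (¬φ ⊕ ¬¬¬(φ → χ))) = 1 − 0.74 = 0.26
¬ψ = 1 − 0.48 = 0.52
χ ⊕ ¬ψ = min(1, 0.80 + 0.52) = min(1, 1.32) = 1.00
¬(χ → (¬φ ⊕ ¬¬¬(φ → χ))) ⊗ (χ ⊕ ¬ψ) = max(0, 0.26 + 1.00 − 1) = max(0, 0.26) = 0.26
¬(¬(χ → (¬φ ⊕ ¬¬¬(φ → χ))) ⊗ (χ ⊕ ¬ψ)) = 1 − 0.26 = 0.74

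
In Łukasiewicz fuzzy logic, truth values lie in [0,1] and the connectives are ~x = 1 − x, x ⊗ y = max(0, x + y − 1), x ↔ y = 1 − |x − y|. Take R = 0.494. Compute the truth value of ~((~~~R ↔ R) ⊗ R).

~R = 1 − 0.494 = 0.506
~~R = 1 − 0.506 = 0.494
~~~R = 1 − 0.494 = 0.506
~~~R ↔ R = 1 − |0.506 − 0.494| = 1 − 0.012 = 0.988
(~~~R ↔ R) ⊗ R = max(0, 0.988 + 0.494 − 1) = max(0, 0.482) = 0.482
~((~~~R ↔ R) ⊗ R) = 1 − 0.482 = 0.518

0.518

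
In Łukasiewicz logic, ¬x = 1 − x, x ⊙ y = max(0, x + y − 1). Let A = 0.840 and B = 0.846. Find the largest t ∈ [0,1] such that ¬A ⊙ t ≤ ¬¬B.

1.000

¬A = 1 − 0.840 = 0.160
So the left factor is ¬A = 0.160.
¬B = 1 − 0.846 = 0.154
¬¬B = 1 − 0.154 = 0.846
So the right-hand bound is ¬¬B = 0.846.
The residuum of the Łukasiewicz t-norm gives the supremum: min(1, 1 − 0.160 + 0.846).
1 − 0.160 + 0.846 = 1.686, so t = min(1, 1.686) = 1.000.
Check: 0.160 ⊙ 1.000 = max(0, 0.160) = 0.160 ≤ 0.846.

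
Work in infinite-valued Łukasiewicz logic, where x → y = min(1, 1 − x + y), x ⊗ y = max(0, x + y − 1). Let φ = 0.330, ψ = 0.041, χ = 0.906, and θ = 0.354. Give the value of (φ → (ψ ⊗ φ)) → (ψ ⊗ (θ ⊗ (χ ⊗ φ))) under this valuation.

0.330

ψ ⊗ φ = max(0, 0.041 + 0.330 − 1) = max(0, -0.629) = 0.000
φ → (ψ ⊗ φ) = min(1, 1 − 0.330 + 0.000) = min(1, 0.670) = 0.670
χ ⊗ φ = max(0, 0.906 + 0.330 − 1) = max(0, 0.236) = 0.236
θ ⊗ (χ ⊗ φ) = max(0, 0.354 + 0.236 − 1) = max(0, -0.410) = 0.000
ψ ⊗ (θ ⊗ (χ ⊗ φ)) = max(0, 0.041 + 0.000 − 1) = max(0, -0.959) = 0.000
(φ → (ψ ⊗ φ)) → (ψ ⊗ (θ ⊗ (χ ⊗ φ))) = min(1, 1 − 0.670 + 0.000) = min(1, 0.330) = 0.330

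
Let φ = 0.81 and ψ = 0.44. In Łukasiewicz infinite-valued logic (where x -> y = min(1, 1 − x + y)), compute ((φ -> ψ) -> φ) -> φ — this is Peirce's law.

0.81

φ -> ψ = min(1, 1 − 0.81 + 0.44) = min(1, 0.63) = 0.63
(φ -> ψ) -> φ = min(1, 1 − 0.63 + 0.81) = min(1, 1.18) = 1.00
((φ -> ψ) -> φ) -> φ = min(1, 1 − 1.00 + 0.81) = min(1, 0.81) = 0.81
(The value 0.81 < 1 shows this instance is not satisfied; not a Ł∞-tautology in general.)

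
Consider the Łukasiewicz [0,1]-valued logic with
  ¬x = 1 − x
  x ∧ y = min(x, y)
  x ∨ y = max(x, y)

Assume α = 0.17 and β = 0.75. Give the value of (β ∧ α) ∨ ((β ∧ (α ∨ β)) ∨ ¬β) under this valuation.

0.75

β ∧ α = min(0.75, 0.17) = 0.17
α ∨ β = max(0.17, 0.75) = 0.75
β ∧ (α ∨ β) = min(0.75, 0.75) = 0.75
¬β = 1 − 0.75 = 0.25
(β ∧ (α ∨ β)) ∨ ¬β = max(0.75, 0.25) = 0.75
(β ∧ α) ∨ ((β ∧ (α ∨ β)) ∨ ¬β) = max(0.17, 0.75) = 0.75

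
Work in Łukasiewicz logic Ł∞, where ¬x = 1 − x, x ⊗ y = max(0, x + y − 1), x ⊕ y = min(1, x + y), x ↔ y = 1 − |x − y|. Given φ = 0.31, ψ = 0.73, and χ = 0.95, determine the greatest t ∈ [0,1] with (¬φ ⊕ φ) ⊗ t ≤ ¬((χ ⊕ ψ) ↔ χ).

¬φ = 1 − 0.31 = 0.69
¬φ ⊕ φ = min(1, 0.69 + 0.31) = min(1, 1.00) = 1.00
So the left factor is ¬φ ⊕ φ = 1.00.
χ ⊕ ψ = min(1, 0.95 + 0.73) = min(1, 1.68) = 1.00
(χ ⊕ ψ) ↔ χ = 1 − |1.00 − 0.95| = 1 − 0.05 = 0.95
¬((χ ⊕ ψ) ↔ χ) = 1 − 0.95 = 0.05
So the right-hand bound is ¬((χ ⊕ ψ) ↔ χ) = 0.05.
The residuum of the Łukasiewicz t-norm gives the supremum: min(1, 1 − 1.00 + 0.05).
1 − 1.00 + 0.05 = 0.05, so t = min(1, 0.05) = 0.05.
Check: 1.00 ⊗ 0.05 = max(0, 0.05) = 0.05 ≤ 0.05.

0.05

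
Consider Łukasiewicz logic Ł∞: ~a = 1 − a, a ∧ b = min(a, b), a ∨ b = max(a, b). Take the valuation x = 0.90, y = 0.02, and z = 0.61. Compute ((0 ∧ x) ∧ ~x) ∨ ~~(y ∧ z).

0.02

0 ∧ x = min(0.00, 0.90) = 0.00
~x = 1 − 0.90 = 0.10
(0 ∧ x) ∧ ~x = min(0.00, 0.10) = 0.00
y ∧ z = min(0.02, 0.61) = 0.02
~(y ∧ z) = 1 − 0.02 = 0.98
~~(y ∧ z) = 1 − 0.98 = 0.02
((0 ∧ x) ∧ ~x) ∨ ~~(y ∧ z) = max(0.00, 0.02) = 0.02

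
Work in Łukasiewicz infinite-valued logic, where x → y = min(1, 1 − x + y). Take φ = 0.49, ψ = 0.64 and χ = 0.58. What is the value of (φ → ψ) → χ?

0.58

φ → ψ = min(1, 1 − 0.49 + 0.64) = min(1, 1.15) = 1.00
(φ → ψ) → χ = min(1, 1 − 1.00 + 0.58) = min(1, 0.58) = 0.58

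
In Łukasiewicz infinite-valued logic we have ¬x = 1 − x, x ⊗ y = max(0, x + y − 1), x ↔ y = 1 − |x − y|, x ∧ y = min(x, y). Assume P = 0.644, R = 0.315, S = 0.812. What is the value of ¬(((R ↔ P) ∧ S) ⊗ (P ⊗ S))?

R ↔ P = 1 − |0.315 − 0.644| = 1 − 0.329 = 0.671
(R ↔ P) ∧ S = min(0.671, 0.812) = 0.671
P ⊗ S = max(0, 0.644 + 0.812 − 1) = max(0, 0.456) = 0.456
((R ↔ P) ∧ S) ⊗ (P ⊗ S) = max(0, 0.671 + 0.456 − 1) = max(0, 0.127) = 0.127
¬(((R ↔ P) ∧ S) ⊗ (P ⊗ S)) = 1 − 0.127 = 0.873

0.873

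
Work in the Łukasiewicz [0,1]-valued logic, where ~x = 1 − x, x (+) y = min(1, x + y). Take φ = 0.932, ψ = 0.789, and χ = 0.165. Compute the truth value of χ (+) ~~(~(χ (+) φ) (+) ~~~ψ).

χ (+) φ = min(1, 0.165 + 0.932) = min(1, 1.097) = 1.000
~(χ (+) φ) = 1 − 1.000 = 0.000
~ψ = 1 − 0.789 = 0.211
~~ψ = 1 − 0.211 = 0.789
~~~ψ = 1 − 0.789 = 0.211
~(χ (+) φ) (+) ~~~ψ = min(1, 0.000 + 0.211) = min(1, 0.211) = 0.211
~(~(χ (+) φ) (+) ~~~ψ) = 1 − 0.211 = 0.789
~~(~(χ (+) φ) (+) ~~~ψ) = 1 − 0.789 = 0.211
χ (+) ~~(~(χ (+) φ) (+) ~~~ψ) = min(1, 0.165 + 0.211) = min(1, 0.376) = 0.376

0.376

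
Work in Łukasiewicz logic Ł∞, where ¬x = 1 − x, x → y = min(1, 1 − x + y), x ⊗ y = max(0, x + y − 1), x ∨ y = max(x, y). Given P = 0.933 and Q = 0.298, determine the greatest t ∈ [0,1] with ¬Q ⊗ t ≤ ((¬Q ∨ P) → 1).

¬Q = 1 − 0.298 = 0.702
So the left factor is ¬Q = 0.702.
¬Q ∨ P = max(0.702, 0.933) = 0.933
(¬Q ∨ P) → 1 = min(1, 1 − 0.933 + 1.000) = min(1, 1.067) = 1.000
So the right-hand bound is (¬Q ∨ P) → 1 = 1.000.
The residuum of the Łukasiewicz t-norm gives the supremum: min(1, 1 − 0.702 + 1.000).
1 − 0.702 + 1.000 = 1.298, so t = min(1, 1.298) = 1.000.
Check: 0.702 ⊗ 1.000 = max(0, 0.702) = 0.702 ≤ 1.000.

1.000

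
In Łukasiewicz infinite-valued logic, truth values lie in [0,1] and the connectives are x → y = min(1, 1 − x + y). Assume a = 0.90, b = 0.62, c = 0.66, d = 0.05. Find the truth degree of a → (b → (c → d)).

c → d = min(1, 1 − 0.66 + 0.05) = min(1, 0.39) = 0.39
b → (c → d) = min(1, 1 − 0.62 + 0.39) = min(1, 0.77) = 0.77
a → (b → (c → d)) = min(1, 1 − 0.90 + 0.77) = min(1, 0.87) = 0.87

0.87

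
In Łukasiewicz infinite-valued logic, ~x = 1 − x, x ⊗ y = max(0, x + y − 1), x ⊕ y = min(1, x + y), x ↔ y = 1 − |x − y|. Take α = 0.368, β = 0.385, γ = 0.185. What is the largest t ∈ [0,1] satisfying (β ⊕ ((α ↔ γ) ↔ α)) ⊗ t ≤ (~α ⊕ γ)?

0.881

α ↔ γ = 1 − |0.368 − 0.185| = 1 − 0.183 = 0.817
(α ↔ γ) ↔ α = 1 − |0.817 − 0.368| = 1 − 0.449 = 0.551
β ⊕ ((α ↔ γ) ↔ α) = min(1, 0.385 + 0.551) = min(1, 0.936) = 0.936
So the left factor is β ⊕ ((α ↔ γ) ↔ α) = 0.936.
~α = 1 − 0.368 = 0.632
~α ⊕ γ = min(1, 0.632 + 0.185) = min(1, 0.817) = 0.817
So the right-hand bound is ~α ⊕ γ = 0.817.
The residuum of the Łukasiewicz t-norm gives the supremum: min(1, 1 − 0.936 + 0.817).
1 − 0.936 + 0.817 = 0.881, so t = min(1, 0.881) = 0.881.
Check: 0.936 ⊗ 0.881 = max(0, 0.817) = 0.817 ≤ 0.817.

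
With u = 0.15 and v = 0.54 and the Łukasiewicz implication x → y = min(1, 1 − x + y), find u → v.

u → v = min(1, 1 − 0.15 + 0.54) = min(1, 1.39) = 1.00
For comparison, the Gödel implication (1 if x ≤ y else y) would give 1.00.

1.00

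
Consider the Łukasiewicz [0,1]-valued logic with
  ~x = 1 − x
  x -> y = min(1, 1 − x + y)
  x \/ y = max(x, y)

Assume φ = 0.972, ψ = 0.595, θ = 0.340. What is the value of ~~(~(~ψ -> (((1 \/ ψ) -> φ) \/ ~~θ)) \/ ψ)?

0.595

~ψ = 1 − 0.595 = 0.405
1 \/ ψ = max(1.000, 0.595) = 1.000
(1 \/ ψ) -> φ = min(1, 1 − 1.000 + 0.972) = min(1, 0.972) = 0.972
~θ = 1 − 0.340 = 0.660
~~θ = 1 − 0.660 = 0.340
((1 \/ ψ) -> φ) \/ ~~θ = max(0.972, 0.340) = 0.972
~ψ -> (((1 \/ ψ) -> φ) \/ ~~θ) = min(1, 1 − 0.405 + 0.972) = min(1, 1.567) = 1.000
~(~ψ -> (((1 \/ ψ) -> φ) \/ ~~θ)) = 1 − 1.000 = 0.000
~(~ψ -> (((1 \/ ψ) -> φ) \/ ~~θ)) \/ ψ = max(0.000, 0.595) = 0.595
~(~(~ψ -> (((1 \/ ψ) -> φ) \/ ~~θ)) \/ ψ) = 1 − 0.595 = 0.405
~~(~(~ψ -> (((1 \/ ψ) -> φ) \/ ~~θ)) \/ ψ) = 1 − 0.405 = 0.595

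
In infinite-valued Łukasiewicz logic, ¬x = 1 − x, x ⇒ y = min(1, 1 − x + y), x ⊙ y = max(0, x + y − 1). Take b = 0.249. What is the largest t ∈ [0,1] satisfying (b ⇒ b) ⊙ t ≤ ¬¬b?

b ⇒ b = min(1, 1 − 0.249 + 0.249) = min(1, 1.000) = 1.000
So the left factor is b ⇒ b = 1.000.
¬b = 1 − 0.249 = 0.751
¬¬b = 1 − 0.751 = 0.249
So the right-hand bound is ¬¬b = 0.249.
The residuum of the Łukasiewicz t-norm gives the supremum: min(1, 1 − 1.000 + 0.249).
1 − 1.000 + 0.249 = 0.249, so t = min(1, 0.249) = 0.249.
Check: 1.000 ⊙ 0.249 = max(0, 0.249) = 0.249 ≤ 0.249.

0.249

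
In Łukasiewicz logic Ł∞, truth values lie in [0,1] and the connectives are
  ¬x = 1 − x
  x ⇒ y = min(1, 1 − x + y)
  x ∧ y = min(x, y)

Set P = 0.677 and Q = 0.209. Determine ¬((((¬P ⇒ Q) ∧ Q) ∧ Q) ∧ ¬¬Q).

¬P = 1 − 0.677 = 0.323
¬P ⇒ Q = min(1, 1 − 0.323 + 0.209) = min(1, 0.886) = 0.886
(¬P ⇒ Q) ∧ Q = min(0.886, 0.209) = 0.209
((¬P ⇒ Q) ∧ Q) ∧ Q = min(0.209, 0.209) = 0.209
¬Q = 1 − 0.209 = 0.791
¬¬Q = 1 − 0.791 = 0.209
(((¬P ⇒ Q) ∧ Q) ∧ Q) ∧ ¬¬Q = min(0.209, 0.209) = 0.209
¬((((¬P ⇒ Q) ∧ Q) ∧ Q) ∧ ¬¬Q) = 1 − 0.209 = 0.791

0.791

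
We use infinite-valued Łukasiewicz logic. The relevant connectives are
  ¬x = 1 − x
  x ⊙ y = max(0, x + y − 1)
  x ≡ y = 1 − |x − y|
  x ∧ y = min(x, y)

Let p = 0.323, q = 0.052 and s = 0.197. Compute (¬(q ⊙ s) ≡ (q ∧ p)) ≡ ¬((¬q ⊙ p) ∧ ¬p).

0.323

q ⊙ s = max(0, 0.052 + 0.197 − 1) = max(0, -0.751) = 0.000
¬(q ⊙ s) = 1 − 0.000 = 1.000
q ∧ p = min(0.052, 0.323) = 0.052
¬(q ⊙ s) ≡ (q ∧ p) = 1 − |1.000 − 0.052| = 1 − 0.948 = 0.052
¬q = 1 − 0.052 = 0.948
¬q ⊙ p = max(0, 0.948 + 0.323 − 1) = max(0, 0.271) = 0.271
¬p = 1 − 0.323 = 0.677
(¬q ⊙ p) ∧ ¬p = min(0.271, 0.677) = 0.271
¬((¬q ⊙ p) ∧ ¬p) = 1 − 0.271 = 0.729
(¬(q ⊙ s) ≡ (q ∧ p)) ≡ ¬((¬q ⊙ p) ∧ ¬p) = 1 − |0.052 − 0.729| = 1 − 0.677 = 0.323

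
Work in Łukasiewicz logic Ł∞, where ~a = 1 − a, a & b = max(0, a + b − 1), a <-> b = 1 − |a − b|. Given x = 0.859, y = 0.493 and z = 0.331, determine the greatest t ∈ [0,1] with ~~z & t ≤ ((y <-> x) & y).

~z = 1 − 0.331 = 0.669
~~z = 1 − 0.669 = 0.331
So the left factor is ~~z = 0.331.
y <-> x = 1 − |0.493 − 0.859| = 1 − 0.366 = 0.634
(y <-> x) & y = max(0, 0.634 + 0.493 − 1) = max(0, 0.127) = 0.127
So the right-hand bound is (y <-> x) & y = 0.127.
The residuum of the Łukasiewicz t-norm gives the supremum: min(1, 1 − 0.331 + 0.127).
1 − 0.331 + 0.127 = 0.796, so t = min(1, 0.796) = 0.796.
Check: 0.331 & 0.796 = max(0, 0.127) = 0.127 ≤ 0.127.

0.796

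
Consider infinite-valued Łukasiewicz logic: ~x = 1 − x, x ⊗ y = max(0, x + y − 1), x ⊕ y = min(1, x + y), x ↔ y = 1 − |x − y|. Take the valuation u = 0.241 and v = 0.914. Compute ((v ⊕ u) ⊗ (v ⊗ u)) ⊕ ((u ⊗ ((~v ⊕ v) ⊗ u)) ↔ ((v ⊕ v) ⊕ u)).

v ⊕ u = min(1, 0.914 + 0.241) = min(1, 1.155) = 1.000
v ⊗ u = max(0, 0.914 + 0.241 − 1) = max(0, 0.155) = 0.155
(v ⊕ u) ⊗ (v ⊗ u) = max(0, 1.000 + 0.155 − 1) = max(0, 0.155) = 0.155
~v = 1 − 0.914 = 0.086
~v ⊕ v = min(1, 0.086 + 0.914) = min(1, 1.000) = 1.000
(~v ⊕ v) ⊗ u = max(0, 1.000 + 0.241 − 1) = max(0, 0.241) = 0.241
u ⊗ ((~v ⊕ v) ⊗ u) = max(0, 0.241 + 0.241 − 1) = max(0, -0.518) = 0.000
v ⊕ v = min(1, 0.914 + 0.914) = min(1, 1.828) = 1.000
(v ⊕ v) ⊕ u = min(1, 1.000 + 0.241) = min(1, 1.241) = 1.000
(u ⊗ ((~v ⊕ v) ⊗ u)) ↔ ((v ⊕ v) ⊕ u) = 1 − |0.000 − 1.000| = 1 − 1.000 = 0.000
((v ⊕ u) ⊗ (v ⊗ u)) ⊕ ((u ⊗ ((~v ⊕ v) ⊗ u)) ↔ ((v ⊕ v) ⊕ u)) = min(1, 0.155 + 0.000) = min(1, 0.155) = 0.155

0.155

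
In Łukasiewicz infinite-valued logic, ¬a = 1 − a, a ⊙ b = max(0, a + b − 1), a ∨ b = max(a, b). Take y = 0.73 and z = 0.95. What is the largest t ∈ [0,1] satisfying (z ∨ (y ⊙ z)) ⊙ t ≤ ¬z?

0.10

y ⊙ z = max(0, 0.73 + 0.95 − 1) = max(0, 0.68) = 0.68
z ∨ (y ⊙ z) = max(0.95, 0.68) = 0.95
So the left factor is z ∨ (y ⊙ z) = 0.95.
¬z = 1 − 0.95 = 0.05
So the right-hand bound is ¬z = 0.05.
The residuum of the Łukasiewicz t-norm gives the supremum: min(1, 1 − 0.95 + 0.05).
1 − 0.95 + 0.05 = 0.10, so t = min(1, 0.10) = 0.10.
Check: 0.95 ⊙ 0.10 = max(0, 0.05) = 0.05 ≤ 0.05.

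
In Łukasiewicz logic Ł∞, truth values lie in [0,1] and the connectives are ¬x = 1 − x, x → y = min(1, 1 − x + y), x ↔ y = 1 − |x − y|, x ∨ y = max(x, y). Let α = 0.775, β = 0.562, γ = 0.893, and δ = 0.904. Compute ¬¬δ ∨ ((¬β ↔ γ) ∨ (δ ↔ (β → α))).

0.904

¬δ = 1 − 0.904 = 0.096
¬¬δ = 1 − 0.096 = 0.904
¬β = 1 − 0.562 = 0.438
¬β ↔ γ = 1 − |0.438 − 0.893| = 1 − 0.455 = 0.545
β → α = min(1, 1 − 0.562 + 0.775) = min(1, 1.213) = 1.000
δ ↔ (β → α) = 1 − |0.904 − 1.000| = 1 − 0.096 = 0.904
(¬β ↔ γ) ∨ (δ ↔ (β → α)) = max(0.545, 0.904) = 0.904
¬¬δ ∨ ((¬β ↔ γ) ∨ (δ ↔ (β → α))) = max(0.904, 0.904) = 0.904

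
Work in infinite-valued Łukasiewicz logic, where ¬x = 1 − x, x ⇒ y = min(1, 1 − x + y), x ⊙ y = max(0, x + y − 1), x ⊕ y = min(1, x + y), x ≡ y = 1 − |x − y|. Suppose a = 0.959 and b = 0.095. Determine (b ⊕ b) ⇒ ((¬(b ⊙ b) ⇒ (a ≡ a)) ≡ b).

0.905

b ⊕ b = min(1, 0.095 + 0.095) = min(1, 0.190) = 0.190
b ⊙ b = max(0, 0.095 + 0.095 − 1) = max(0, -0.810) = 0.000
¬(b ⊙ b) = 1 − 0.000 = 1.000
a ≡ a = 1 − |0.959 − 0.959| = 1 − 0.000 = 1.000
¬(b ⊙ b) ⇒ (a ≡ a) = min(1, 1 − 1.000 + 1.000) = min(1, 1.000) = 1.000
(¬(b ⊙ b) ⇒ (a ≡ a)) ≡ b = 1 − |1.000 − 0.095| = 1 − 0.905 = 0.095
(b ⊕ b) ⇒ ((¬(b ⊙ b) ⇒ (a ≡ a)) ≡ b) = min(1, 1 − 0.190 + 0.095) = min(1, 0.905) = 0.905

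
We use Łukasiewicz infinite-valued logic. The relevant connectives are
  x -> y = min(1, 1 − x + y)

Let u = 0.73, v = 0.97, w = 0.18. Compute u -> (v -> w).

0.48

v -> w = min(1, 1 − 0.97 + 0.18) = min(1, 0.21) = 0.21
u -> (v -> w) = min(1, 1 − 0.73 + 0.21) = min(1, 0.48) = 0.48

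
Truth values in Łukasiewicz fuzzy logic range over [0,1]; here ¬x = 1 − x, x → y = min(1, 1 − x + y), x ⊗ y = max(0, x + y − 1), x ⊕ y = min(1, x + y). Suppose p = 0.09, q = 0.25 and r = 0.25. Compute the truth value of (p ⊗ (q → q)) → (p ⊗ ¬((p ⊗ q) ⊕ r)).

0.91

q → q = min(1, 1 − 0.25 + 0.25) = min(1, 1.00) = 1.00
p ⊗ (q → q) = max(0, 0.09 + 1.00 − 1) = max(0, 0.09) = 0.09
p ⊗ q = max(0, 0.09 + 0.25 − 1) = max(0, -0.66) = 0.00
(p ⊗ q) ⊕ r = min(1, 0.00 + 0.25) = min(1, 0.25) = 0.25
¬((p ⊗ q) ⊕ r) = 1 − 0.25 = 0.75
p ⊗ ¬((p ⊗ q) ⊕ r) = max(0, 0.09 + 0.75 − 1) = max(0, -0.16) = 0.00
(p ⊗ (q → q)) → (p ⊗ ¬((p ⊗ q) ⊕ r)) = min(1, 1 − 0.09 + 0.00) = min(1, 0.91) = 0.91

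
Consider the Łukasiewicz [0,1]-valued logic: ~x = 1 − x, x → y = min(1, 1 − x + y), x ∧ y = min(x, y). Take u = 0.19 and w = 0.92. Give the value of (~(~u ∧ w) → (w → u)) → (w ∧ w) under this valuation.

0.92

~u = 1 − 0.19 = 0.81
~u ∧ w = min(0.81, 0.92) = 0.81
~(~u ∧ w) = 1 − 0.81 = 0.19
w → u = min(1, 1 − 0.92 + 0.19) = min(1, 0.27) = 0.27
~(~u ∧ w) → (w → u) = min(1, 1 − 0.19 + 0.27) = min(1, 1.08) = 1.00
w ∧ w = min(0.92, 0.92) = 0.92
(~(~u ∧ w) → (w → u)) → (w ∧ w) = min(1, 1 − 1.00 + 0.92) = min(1, 0.92) = 0.92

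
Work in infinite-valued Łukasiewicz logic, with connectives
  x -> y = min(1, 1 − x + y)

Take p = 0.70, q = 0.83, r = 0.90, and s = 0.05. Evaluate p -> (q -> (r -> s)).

r -> s = min(1, 1 − 0.90 + 0.05) = min(1, 0.15) = 0.15
q -> (r -> s) = min(1, 1 − 0.83 + 0.15) = min(1, 0.32) = 0.32
p -> (q -> (r -> s)) = min(1, 1 − 0.70 + 0.32) = min(1, 0.62) = 0.62

0.62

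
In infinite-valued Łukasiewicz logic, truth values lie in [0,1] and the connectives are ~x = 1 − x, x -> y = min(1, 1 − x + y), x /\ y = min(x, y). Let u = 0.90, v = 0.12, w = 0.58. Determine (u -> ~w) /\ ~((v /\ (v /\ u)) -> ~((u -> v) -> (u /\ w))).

0.12

~w = 1 − 0.58 = 0.42
u -> ~w = min(1, 1 − 0.90 + 0.42) = min(1, 0.52) = 0.52
v /\ u = min(0.12, 0.90) = 0.12
v /\ (v /\ u) = min(0.12, 0.12) = 0.12
u -> v = min(1, 1 − 0.90 + 0.12) = min(1, 0.22) = 0.22
u /\ w = min(0.90, 0.58) = 0.58
(u -> v) -> (u /\ w) = min(1, 1 − 0.22 + 0.58) = min(1, 1.36) = 1.00
~((u -> v) -> (u /\ w)) = 1 − 1.00 = 0.00
(v /\ (v /\ u)) -> ~((u -> v) -> (u /\ w)) = min(1, 1 − 0.12 + 0.00) = min(1, 0.88) = 0.88
~((v /\ (v /\ u)) -> ~((u -> v) -> (u /\ w))) = 1 − 0.88 = 0.12
(u -> ~w) /\ ~((v /\ (v /\ u)) -> ~((u -> v) -> (u /\ w))) = min(0.52, 0.12) = 0.12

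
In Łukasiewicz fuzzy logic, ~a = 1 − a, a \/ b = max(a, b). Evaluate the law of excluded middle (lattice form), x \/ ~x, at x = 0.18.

0.82

~x = 1 − 0.18 = 0.82
x \/ ~x = max(0.18, 0.82) = 0.82
(The value 0.82 < 1 shows this instance is not satisfied; not a Ł∞-tautology — its value is max(a, 1−a).)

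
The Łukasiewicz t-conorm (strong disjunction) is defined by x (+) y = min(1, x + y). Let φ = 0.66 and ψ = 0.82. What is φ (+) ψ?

φ (+) ψ = min(1, 0.66 + 0.82) = min(1, 1.48) = 1.00
For comparison, the Gödel t-conorm max(x, y) would give 0.82.

1.00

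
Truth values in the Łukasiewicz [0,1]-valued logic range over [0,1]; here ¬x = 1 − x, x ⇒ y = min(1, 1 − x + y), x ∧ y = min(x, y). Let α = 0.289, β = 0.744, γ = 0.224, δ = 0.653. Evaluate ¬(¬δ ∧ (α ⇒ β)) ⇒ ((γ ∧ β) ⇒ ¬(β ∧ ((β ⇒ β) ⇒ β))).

1.000

¬δ = 1 − 0.653 = 0.347
α ⇒ β = min(1, 1 − 0.289 + 0.744) = min(1, 1.455) = 1.000
¬δ ∧ (α ⇒ β) = min(0.347, 1.000) = 0.347
¬(¬δ ∧ (α ⇒ β)) = 1 − 0.347 = 0.653
γ ∧ β = min(0.224, 0.744) = 0.224
β ⇒ β = min(1, 1 − 0.744 + 0.744) = min(1, 1.000) = 1.000
(β ⇒ β) ⇒ β = min(1, 1 − 1.000 + 0.744) = min(1, 0.744) = 0.744
β ∧ ((β ⇒ β) ⇒ β) = min(0.744, 0.744) = 0.744
¬(β ∧ ((β ⇒ β) ⇒ β)) = 1 − 0.744 = 0.256
(γ ∧ β) ⇒ ¬(β ∧ ((β ⇒ β) ⇒ β)) = min(1, 1 − 0.224 + 0.256) = min(1, 1.032) = 1.000
¬(¬δ ∧ (α ⇒ β)) ⇒ ((γ ∧ β) ⇒ ¬(β ∧ ((β ⇒ β) ⇒ β))) = min(1, 1 − 0.653 + 1.000) = min(1, 1.347) = 1.000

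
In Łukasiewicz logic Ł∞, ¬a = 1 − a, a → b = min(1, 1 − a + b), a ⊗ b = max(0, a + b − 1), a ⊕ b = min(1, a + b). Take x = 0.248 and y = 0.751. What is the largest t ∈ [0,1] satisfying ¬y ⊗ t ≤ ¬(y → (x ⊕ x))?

¬y = 1 − 0.751 = 0.249
So the left factor is ¬y = 0.249.
x ⊕ x = min(1, 0.248 + 0.248) = min(1, 0.496) = 0.496
y → (x ⊕ x) = min(1, 1 − 0.751 + 0.496) = min(1, 0.745) = 0.745
¬(y → (x ⊕ x)) = 1 − 0.745 = 0.255
So the right-hand bound is ¬(y → (x ⊕ x)) = 0.255.
The residuum of the Łukasiewicz t-norm gives the supremum: min(1, 1 − 0.249 + 0.255).
1 − 0.249 + 0.255 = 1.006, so t = min(1, 1.006) = 1.000.
Check: 0.249 ⊗ 1.000 = max(0, 0.249) = 0.249 ≤ 0.255.

1.000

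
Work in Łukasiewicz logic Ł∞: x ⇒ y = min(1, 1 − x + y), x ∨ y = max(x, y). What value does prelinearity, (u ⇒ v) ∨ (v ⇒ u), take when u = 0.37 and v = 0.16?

u ⇒ v = min(1, 1 − 0.37 + 0.16) = min(1, 0.79) = 0.79
v ⇒ u = min(1, 1 − 0.16 + 0.37) = min(1, 1.21) = 1.00
(u ⇒ v) ∨ (v ⇒ u) = max(0.79, 1.00) = 1.00
(As expected: a Ł∞-tautology — holds in every MV-chain.)

1.00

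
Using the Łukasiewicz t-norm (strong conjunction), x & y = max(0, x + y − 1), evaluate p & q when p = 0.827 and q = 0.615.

0.442

p & q = max(0, 0.827 + 0.615 − 1) = max(0, 0.442) = 0.442
For comparison, the Gödel (minimum) t-norm min(x, y) would give 0.615.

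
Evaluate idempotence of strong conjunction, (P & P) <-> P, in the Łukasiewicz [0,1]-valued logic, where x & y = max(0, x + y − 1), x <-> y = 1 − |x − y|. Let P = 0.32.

P & P = max(0, 0.32 + 0.32 − 1) = max(0, -0.36) = 0.00
(P & P) <-> P = 1 − |0.00 − 0.32| = 1 − 0.32 = 0.68
(The value 0.68 < 1 shows this instance is not satisfied; fails in Ł∞ since a ⊗ a = max(0, 2a−1) ≠ a in general.)

0.68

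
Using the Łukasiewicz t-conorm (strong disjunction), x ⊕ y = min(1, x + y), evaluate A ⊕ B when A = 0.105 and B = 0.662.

0.767

A ⊕ B = min(1, 0.105 + 0.662) = min(1, 0.767) = 0.767
For comparison, the Gödel t-conorm max(x, y) would give 0.662.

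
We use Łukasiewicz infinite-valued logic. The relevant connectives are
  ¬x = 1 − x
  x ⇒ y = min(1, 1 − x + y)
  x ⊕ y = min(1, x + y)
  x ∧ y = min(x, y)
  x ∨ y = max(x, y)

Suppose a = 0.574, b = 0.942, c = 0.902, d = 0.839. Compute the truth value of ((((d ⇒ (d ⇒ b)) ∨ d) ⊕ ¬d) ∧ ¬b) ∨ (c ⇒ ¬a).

d ⇒ b = min(1, 1 − 0.839 + 0.942) = min(1, 1.103) = 1.000
d ⇒ (d ⇒ b) = min(1, 1 − 0.839 + 1.000) = min(1, 1.161) = 1.000
(d ⇒ (d ⇒ b)) ∨ d = max(1.000, 0.839) = 1.000
¬d = 1 − 0.839 = 0.161
((d ⇒ (d ⇒ b)) ∨ d) ⊕ ¬d = min(1, 1.000 + 0.161) = min(1, 1.161) = 1.000
¬b = 1 − 0.942 = 0.058
(((d ⇒ (d ⇒ b)) ∨ d) ⊕ ¬d) ∧ ¬b = min(1.000, 0.058) = 0.058
¬a = 1 − 0.574 = 0.426
c ⇒ ¬a = min(1, 1 − 0.902 + 0.426) = min(1, 0.524) = 0.524
((((d ⇒ (d ⇒ b)) ∨ d) ⊕ ¬d) ∧ ¬b) ∨ (c ⇒ ¬a) = max(0.058, 0.524) = 0.524

0.524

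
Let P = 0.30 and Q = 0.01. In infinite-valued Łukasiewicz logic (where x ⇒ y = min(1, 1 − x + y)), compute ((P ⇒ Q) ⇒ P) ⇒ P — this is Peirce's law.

0.71

P ⇒ Q = min(1, 1 − 0.30 + 0.01) = min(1, 0.71) = 0.71
(P ⇒ Q) ⇒ P = min(1, 1 − 0.71 + 0.30) = min(1, 0.59) = 0.59
((P ⇒ Q) ⇒ P) ⇒ P = min(1, 1 − 0.59 + 0.30) = min(1, 0.71) = 0.71
(The value 0.71 < 1 shows this instance is not satisfied; not a Ł∞-tautology in general.)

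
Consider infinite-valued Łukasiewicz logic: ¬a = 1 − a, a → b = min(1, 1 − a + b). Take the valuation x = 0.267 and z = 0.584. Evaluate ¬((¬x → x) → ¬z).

0.118

¬x = 1 − 0.267 = 0.733
¬x → x = min(1, 1 − 0.733 + 0.267) = min(1, 0.534) = 0.534
¬z = 1 − 0.584 = 0.416
(¬x → x) → ¬z = min(1, 1 − 0.534 + 0.416) = min(1, 0.882) = 0.882
¬((¬x → x) → ¬z) = 1 − 0.882 = 0.118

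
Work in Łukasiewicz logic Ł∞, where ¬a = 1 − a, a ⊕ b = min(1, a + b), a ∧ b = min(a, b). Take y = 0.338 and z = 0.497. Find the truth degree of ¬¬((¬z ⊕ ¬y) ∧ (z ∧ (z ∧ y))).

0.338

¬z = 1 − 0.497 = 0.503
¬y = 1 − 0.338 = 0.662
¬z ⊕ ¬y = min(1, 0.503 + 0.662) = min(1, 1.165) = 1.000
z ∧ y = min(0.497, 0.338) = 0.338
z ∧ (z ∧ y) = min(0.497, 0.338) = 0.338
(¬z ⊕ ¬y) ∧ (z ∧ (z ∧ y)) = min(1.000, 0.338) = 0.338
¬((¬z ⊕ ¬y) ∧ (z ∧ (z ∧ y))) = 1 − 0.338 = 0.662
¬¬((¬z ⊕ ¬y) ∧ (z ∧ (z ∧ y))) = 1 − 0.662 = 0.338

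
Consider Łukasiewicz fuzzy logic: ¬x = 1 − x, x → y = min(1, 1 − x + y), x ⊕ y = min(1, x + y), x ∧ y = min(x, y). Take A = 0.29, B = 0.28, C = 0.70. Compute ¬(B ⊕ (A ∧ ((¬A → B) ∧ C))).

0.43

¬A = 1 − 0.29 = 0.71
¬A → B = min(1, 1 − 0.71 + 0.28) = min(1, 0.57) = 0.57
(¬A → B) ∧ C = min(0.57, 0.70) = 0.57
A ∧ ((¬A → B) ∧ C) = min(0.29, 0.57) = 0.29
B ⊕ (A ∧ ((¬A → B) ∧ C)) = min(1, 0.28 + 0.29) = min(1, 0.57) = 0.57
¬(B ⊕ (A ∧ ((¬A → B) ∧ C))) = 1 − 0.57 = 0.43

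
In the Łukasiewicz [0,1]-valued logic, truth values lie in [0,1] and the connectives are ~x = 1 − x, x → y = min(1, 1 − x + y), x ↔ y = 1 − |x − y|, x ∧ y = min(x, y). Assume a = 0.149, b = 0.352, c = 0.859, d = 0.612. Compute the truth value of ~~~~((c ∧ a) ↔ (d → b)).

c ∧ a = min(0.859, 0.149) = 0.149
d → b = min(1, 1 − 0.612 + 0.352) = min(1, 0.740) = 0.740
(c ∧ a) ↔ (d → b) = 1 − |0.149 − 0.740| = 1 − 0.591 = 0.409
~((c ∧ a) ↔ (d → b)) = 1 − 0.409 = 0.591
~~((c ∧ a) ↔ (d → b)) = 1 − 0.591 = 0.409
~~~((c ∧ a) ↔ (d → b)) = 1 − 0.409 = 0.591
~~~~((c ∧ a) ↔ (d → b)) = 1 − 0.591 = 0.409

0.409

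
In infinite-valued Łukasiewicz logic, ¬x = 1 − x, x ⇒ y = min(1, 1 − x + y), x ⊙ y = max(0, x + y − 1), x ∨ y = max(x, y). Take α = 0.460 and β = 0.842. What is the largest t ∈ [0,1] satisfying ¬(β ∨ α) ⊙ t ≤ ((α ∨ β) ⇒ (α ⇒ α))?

β ∨ α = max(0.842, 0.460) = 0.842
¬(β ∨ α) = 1 − 0.842 = 0.158
So the left factor is ¬(β ∨ α) = 0.158.
α ∨ β = max(0.460, 0.842) = 0.842
α ⇒ α = min(1, 1 − 0.460 + 0.460) = min(1, 1.000) = 1.000
(α ∨ β) ⇒ (α ⇒ α) = min(1, 1 − 0.842 + 1.000) = min(1, 1.158) = 1.000
So the right-hand bound is (α ∨ β) ⇒ (α ⇒ α) = 1.000.
The residuum of the Łukasiewicz t-norm gives the supremum: min(1, 1 − 0.158 + 1.000).
1 − 0.158 + 1.000 = 1.842, so t = min(1, 1.842) = 1.000.
Check: 0.158 ⊙ 1.000 = max(0, 0.158) = 0.158 ≤ 1.000.

1.000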